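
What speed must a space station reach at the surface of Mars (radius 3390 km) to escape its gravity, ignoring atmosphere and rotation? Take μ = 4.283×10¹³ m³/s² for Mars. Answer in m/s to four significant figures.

r = R = 3.390×10⁶ m.
Escape speed v_esc = √(2μ/r) = √(2 × 4.283×10¹³ / 3.390×10⁶) = √(2.527×10⁷) = 5027 m/s.

v_esc ≈ 5027 m/s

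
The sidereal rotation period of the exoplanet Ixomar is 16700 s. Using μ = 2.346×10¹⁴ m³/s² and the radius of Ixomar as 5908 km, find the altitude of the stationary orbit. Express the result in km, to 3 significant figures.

h_sync ≈ 5930 km

A synchronous orbit has period T, so by Kepler's third law a = (μT²/4π²)^(1/3).
μT²/4π² = 2.346×10¹⁴ × (1.670×10⁴)² / 39.48 = 1.657×10²¹ m³.
a = 1.183×10⁷ m = 11834 km.
Altitude h = a − R = 11834 − 5908 = 5926.1 km.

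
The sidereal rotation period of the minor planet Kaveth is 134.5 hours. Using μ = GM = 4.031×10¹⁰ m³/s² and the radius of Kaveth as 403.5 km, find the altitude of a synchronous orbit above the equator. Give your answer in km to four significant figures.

T = 134.5 hours = 4.842×10⁵ s.
A synchronous orbit has period T, so by Kepler's third law a = (μT²/4π²)^(1/3).
μT²/4π² = 4.031×10¹⁰ × (4.842×10⁵)² / 39.48 = 2.394×10²⁰ m³.
a = 6.209×10⁶ m = 6209.2 km.
Altitude h = a − R = 6209.2 − 403.5 = 5805.7 km.

h_sync ≈ 5806 km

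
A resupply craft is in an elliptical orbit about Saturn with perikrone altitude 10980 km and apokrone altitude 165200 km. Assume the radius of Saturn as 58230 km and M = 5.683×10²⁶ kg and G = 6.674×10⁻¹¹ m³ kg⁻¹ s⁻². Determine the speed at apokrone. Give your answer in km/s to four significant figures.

μ = GM = 6.674×10⁻¹¹ × 5.683×10²⁶ = 3.793×10¹⁶ m³/s².
r_p = 58230 + 10980 = 69210 km = 6.9210×10⁷ m.
r_a = 58230 + 165200 = 223430 km = 2.2343×10⁸ m.
Semi-major axis a = (r_p + r_a)/2 = 1.4632×10⁵ km = 1.463×10⁸ m.
Vis-viva: v² = μ(2/r − 1/a) = 3.793×10¹⁶ × (8.951×10⁻⁹ − 6.834×10⁻⁹) = 8.029×10⁷ m²/s².
v = 8961 m/s = 8.961 km/s.

v ≈ 8.961 km/s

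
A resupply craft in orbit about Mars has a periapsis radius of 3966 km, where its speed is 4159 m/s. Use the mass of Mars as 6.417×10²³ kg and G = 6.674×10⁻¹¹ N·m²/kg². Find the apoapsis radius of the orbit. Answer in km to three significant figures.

μ = GM = 6.674×10⁻¹¹ × 6.417×10²³ = 4.283×10¹³ m³/s².
r_p = 3.966×10⁶ m.
Specific energy ε = v²/2 − μ/r = -2.150×10⁶ J/kg, so a = −μ/(2ε) = 9.960×10⁶ m.
The apsides satisfy r_p + r_a = 2a, so the apoapsis radius is 2a − r_p = 1.595×10⁷ m = 15954 km.

apoapsis radius ≈ 16000 km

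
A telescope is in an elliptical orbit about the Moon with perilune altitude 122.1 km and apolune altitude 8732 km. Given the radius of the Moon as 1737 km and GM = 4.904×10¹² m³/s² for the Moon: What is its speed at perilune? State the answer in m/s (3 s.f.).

v ≈ 2120 m/s

r_p = 1737 + 122.1 = 1859.1 km = 1.8591×10⁶ m.
r_a = 1737 + 8732 = 10469 km = 1.0469×10⁷ m.
Semi-major axis a = (r_p + r_a)/2 = 6164.1 km = 6.164×10⁶ m.
Vis-viva: v² = μ(2/r − 1/a) = 4.904×10¹² × (1.076×10⁻⁶ − 1.622×10⁻⁷) = 4.480×10⁶ m²/s².
v = 2117 m/s.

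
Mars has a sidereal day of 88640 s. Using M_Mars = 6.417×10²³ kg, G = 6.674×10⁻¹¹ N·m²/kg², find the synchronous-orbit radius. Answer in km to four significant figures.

r_sync ≈ 20430 km

μ = GM = 6.674×10⁻¹¹ × 6.417×10²³ = 4.283×10¹³ m³/s².
A synchronous orbit has period T, so by Kepler's third law a = (μT²/4π²)^(1/3).
μT²/4π² = 4.283×10¹³ × (8.864×10⁴)² / 39.48 = 8.524×10²¹ m³.
a = 2.043×10⁷ m = 20427 km.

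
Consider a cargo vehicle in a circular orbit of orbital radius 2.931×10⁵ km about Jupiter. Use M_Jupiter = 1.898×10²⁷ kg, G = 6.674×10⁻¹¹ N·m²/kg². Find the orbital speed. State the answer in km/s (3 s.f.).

v ≈ 20.8 km/s

μ = GM = 6.674×10⁻¹¹ × 1.898×10²⁷ = 1.267×10¹⁷ m³/s².
r = 2.931×10⁵ km = 2.931×10⁸ m.
For a circular orbit v = √(μ/r) = √(1.267×10¹⁷ / 2.931×10⁸) = √(4.322×10⁸) = 20790 m/s.
That is 20.79 km/s.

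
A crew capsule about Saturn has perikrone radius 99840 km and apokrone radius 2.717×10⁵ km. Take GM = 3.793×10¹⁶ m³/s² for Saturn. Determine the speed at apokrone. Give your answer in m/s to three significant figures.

v ≈ 8660 m/s

Semi-major axis a = (r_p + r_a)/2 = 1.8577×10⁵ km = 1.858×10⁸ m.
Vis-viva: v² = μ(2/r − 1/a) = 3.793×10¹⁶ × (7.361×10⁻⁹ − 5.383×10⁻⁹) = 7.503×10⁷ m²/s².
v = 8662 m/s.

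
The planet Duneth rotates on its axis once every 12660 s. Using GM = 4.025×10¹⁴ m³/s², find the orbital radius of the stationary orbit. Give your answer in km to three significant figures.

r_sync ≈ 11800 km

A synchronous orbit has period T, so by Kepler's third law a = (μT²/4π²)^(1/3).
μT²/4π² = 4.025×10¹⁴ × (1.266×10⁴)² / 39.48 = 1.634×10²¹ m³.
a = 1.178×10⁷ m = 11779 km.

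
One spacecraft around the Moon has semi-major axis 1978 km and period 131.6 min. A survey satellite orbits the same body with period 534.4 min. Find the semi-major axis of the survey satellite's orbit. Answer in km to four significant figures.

Kepler's third law: a³ ∝ T², so a₂ = a₁ (T₂/T₁)^(2/3).
T₂/T₁ = 4.061, (T₂/T₁)^(2/3) = 2.545.
a₂ = 1978 × 2.545 = 5035 km.

a₂ ≈ 5035 km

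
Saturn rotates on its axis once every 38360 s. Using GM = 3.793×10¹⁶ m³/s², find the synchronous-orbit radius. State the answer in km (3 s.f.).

A synchronous orbit has period T, so by Kepler's third law a = (μT²/4π²)^(1/3).
μT²/4π² = 3.793×10¹⁶ × (3.836×10⁴)² / 39.48 = 1.414×10²⁴ m³.
a = 1.122×10⁸ m = 1.1223×10⁵ km.

r_sync ≈ 1.12×10⁵ km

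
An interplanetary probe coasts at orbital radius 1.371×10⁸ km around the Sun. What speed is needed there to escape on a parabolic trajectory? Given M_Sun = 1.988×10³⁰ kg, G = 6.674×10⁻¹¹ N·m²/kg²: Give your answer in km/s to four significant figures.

v_esc ≈ 43.99 km/s

μ = GM = 6.674×10⁻¹¹ × 1.988×10³⁰ = 1.327×10²⁰ m³/s².
r = 1.371×10⁸ km = 1.371×10¹¹ m.
Escape speed v_esc = √(2μ/r) = √(2 × 1.327×10²⁰ / 1.371×10¹¹) = √(1.936×10⁹) = 43990 m/s.
= 43.99 km/s.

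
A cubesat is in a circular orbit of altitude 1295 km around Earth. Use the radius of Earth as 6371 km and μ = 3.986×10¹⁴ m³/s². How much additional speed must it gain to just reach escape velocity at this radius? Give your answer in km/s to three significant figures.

Δv ≈ 2.99 km/s

r = 6371 + 1295 = 7666.0 km = 7.6660×10⁶ m.
Circular speed v_c = √(μ/r) = 7211 m/s.
Escape speed v_esc = √(2μ/r) = √2 × v_c = 10200 m/s.
Δv = v_esc − v_c = 2987 m/s = 2.987 km/s.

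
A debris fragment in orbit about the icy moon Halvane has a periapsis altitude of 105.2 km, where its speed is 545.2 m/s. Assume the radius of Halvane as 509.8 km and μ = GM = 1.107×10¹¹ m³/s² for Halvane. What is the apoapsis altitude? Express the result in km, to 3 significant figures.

r_p = 509.8 + 105.2 = 615.00 km = 6.150×10⁵ m.
Specific energy ε = v²/2 − μ/r = -3.138×10⁴ J/kg, so a = −μ/(2ε) = 1.764×10⁶ m.
The apsides satisfy r_p + r_a = 2a, so the apoapsis radius is 2a − r_p = 2.913×10⁶ m = 2912.9 km.
Apoapsis altitude = 2912.9 − 509.8 = 2403.1 km.

apoapsis altitude ≈ 2400 km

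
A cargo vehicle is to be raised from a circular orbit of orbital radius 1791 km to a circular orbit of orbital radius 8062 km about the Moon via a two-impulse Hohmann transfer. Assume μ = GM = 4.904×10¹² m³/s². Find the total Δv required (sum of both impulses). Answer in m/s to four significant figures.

Δv_total ≈ 771.7 m/s

r₁ = 1791 km = 1.791×10⁶ m.
r₂ = 8062 km = 8.062×10⁶ m.
Transfer ellipse a_t = (r₁ + r₂)/2 = 4.926×10⁶ m.
At r₁: circular v_c1 = √(μ/r₁) = 1655 m/s; transfer-perilune v_p = √[μ(2/r₁ − 1/a_t)] = 2117 m/s.
Δv₁ = v_p − v_c1 = 462.1 m/s.
At r₂: circular v_c2 = √(μ/r₂) = 779.9 m/s; transfer-apolune v_a = √[μ(2/r₂ − 1/a_t)] = 470.3 m/s.
Δv₂ = v_c2 − v_a = 309.7 m/s.
Total Δv = Δv₁ + Δv₂ = 771.7 m/s.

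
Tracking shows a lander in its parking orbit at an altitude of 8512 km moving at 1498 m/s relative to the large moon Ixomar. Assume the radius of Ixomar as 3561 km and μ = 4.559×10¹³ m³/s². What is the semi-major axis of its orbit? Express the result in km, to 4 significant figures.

a ≈ 8588 km

r = 3561 + 8512 = 12073 km = 1.207×10⁷ m.
Specific orbital energy ε = v²/2 − μ/r = (1498)²/2 − 4.559×10¹³/1.207×10⁷ = -2.654×10⁶ J/kg.
Since ε = −μ/(2a), a = −μ/(2ε) = 8.588×10⁶ m = 8588.3 km.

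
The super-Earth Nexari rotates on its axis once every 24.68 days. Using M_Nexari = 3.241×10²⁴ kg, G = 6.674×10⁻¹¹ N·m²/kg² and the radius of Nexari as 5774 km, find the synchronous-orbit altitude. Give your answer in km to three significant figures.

h_sync ≈ 2.86×10⁵ km

μ = GM = 6.674×10⁻¹¹ × 3.241×10²⁴ = 2.163×10¹⁴ m³/s².
T = 24.68 days = 2.132×10⁶ s.
A synchronous orbit has period T, so by Kepler's third law a = (μT²/4π²)^(1/3).
μT²/4π² = 2.163×10¹⁴ × (2.132×10⁶)² / 39.48 = 2.491×10²⁵ m³.
a = 2.921×10⁸ m = 2.9206×10⁵ km.
Altitude h = a − R = 2.9206×10⁵ − 5774 = 2.8629×10⁵ km.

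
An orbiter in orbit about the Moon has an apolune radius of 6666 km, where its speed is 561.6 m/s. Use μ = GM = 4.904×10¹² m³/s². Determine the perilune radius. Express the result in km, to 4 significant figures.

r_a = 6.666×10⁶ m.
Specific energy ε = v²/2 − μ/r = -5.780×10⁵ J/kg, so a = −μ/(2ε) = 4.242×10⁶ m.
The apsides satisfy r_p + r_a = 2a, so the perilune radius is 2a − r_a = 1.819×10⁶ m = 1818.8 km.

perilune radius ≈ 1819 km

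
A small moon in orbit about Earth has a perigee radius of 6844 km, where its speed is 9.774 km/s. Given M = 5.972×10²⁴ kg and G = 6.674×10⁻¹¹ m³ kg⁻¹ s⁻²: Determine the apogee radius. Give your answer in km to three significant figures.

apogee radius ≈ 31200 km

μ = GM = 6.674×10⁻¹¹ × 5.972×10²⁴ = 3.986×10¹⁴ m³/s².
r_p = 6.844×10⁶ m.
Specific energy ε = v²/2 − μ/r = -1.047×10⁷ J/kg, so a = −μ/(2ε) = 1.903×10⁷ m.
The apsides satisfy r_p + r_a = 2a, so the apogee radius is 2a − r_p = 3.122×10⁷ m = 31220 km.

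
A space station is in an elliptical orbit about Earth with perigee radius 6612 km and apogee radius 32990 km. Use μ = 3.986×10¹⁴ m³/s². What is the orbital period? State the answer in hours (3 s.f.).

T ≈ 7.70 hours

Semi-major axis a = (r_p + r_a)/2 = (6612.0 + 32990)/2 = 19801 km = 1.980×10⁷ m.
By Kepler's third law T = 2π√(a³/μ) = 2π × 4.413×10³ = 2.773×10⁴ s.
= 7.703 hours.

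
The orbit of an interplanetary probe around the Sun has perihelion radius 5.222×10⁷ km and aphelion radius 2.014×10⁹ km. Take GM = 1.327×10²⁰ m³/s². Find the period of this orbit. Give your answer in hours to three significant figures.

T ≈ 159000 hours

Semi-major axis a = (r_p + r_a)/2 = (5.2220×10⁷ + 2.0140×10⁹)/2 = 1.0331×10⁹ km = 1.033×10¹² m.
By Kepler's third law T = 2π√(a³/μ) = 2π × 9.116×10⁷ = 5.727×10⁸ s.
= 1.591×10⁵ hours.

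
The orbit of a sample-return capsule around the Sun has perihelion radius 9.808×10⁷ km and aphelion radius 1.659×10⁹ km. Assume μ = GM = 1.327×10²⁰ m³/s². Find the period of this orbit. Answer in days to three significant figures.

Semi-major axis a = (r_p + r_a)/2 = (9.8080×10⁷ + 1.6590×10⁹)/2 = 8.7854×10⁸ km = 8.785×10¹¹ m.
By Kepler's third law T = 2π√(a³/μ) = 2π × 7.148×10⁷ = 4.491×10⁸ s.
= 5198 days.

T ≈ 5200 days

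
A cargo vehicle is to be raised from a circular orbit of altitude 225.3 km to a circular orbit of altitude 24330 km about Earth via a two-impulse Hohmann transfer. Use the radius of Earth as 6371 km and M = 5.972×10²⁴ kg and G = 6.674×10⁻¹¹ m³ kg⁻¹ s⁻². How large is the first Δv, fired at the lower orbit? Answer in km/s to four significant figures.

μ = GM = 6.674×10⁻¹¹ × 5.972×10²⁴ = 3.986×10¹⁴ m³/s².
r₁ = 6371 + 225.3 = 6596.3 km = 6.5963×10⁶ m.
r₂ = 6371 + 24330 = 30701 km = 3.0701×10⁷ m.
Transfer ellipse a_t = (r₁ + r₂)/2 = 1.865×10⁷ m.
At r₁: circular v_c1 = √(μ/r₁) = 7773 m/s; transfer-perigee v_p = √[μ(2/r₁ − 1/a_t)] = 9974 m/s.
Δv₁ = v_p − v_c1 = 2200 m/s.
= 2.200 km/s.

Δv ≈ 2.200 km/s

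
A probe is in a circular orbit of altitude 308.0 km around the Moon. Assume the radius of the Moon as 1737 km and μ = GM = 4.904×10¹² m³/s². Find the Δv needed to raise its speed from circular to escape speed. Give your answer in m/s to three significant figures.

Δv ≈ 641 m/s

r = 1737 + 308.0 = 2045.0 km = 2.0450×10⁶ m.
Circular speed v_c = √(μ/r) = 1549 m/s.
Escape speed v_esc = √(2μ/r) = √2 × v_c = 2190 m/s.
Δv = v_esc − v_c = 641.4 m/s.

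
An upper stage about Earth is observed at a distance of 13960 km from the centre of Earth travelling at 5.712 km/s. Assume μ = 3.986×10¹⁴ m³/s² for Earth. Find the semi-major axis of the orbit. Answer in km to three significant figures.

a ≈ 16300 km

r = 1.396×10⁷ m.
Vis-viva rearranged: 1/a = 2/r − v²/μ = 1.433×10⁻⁷ − 8.185×10⁻⁸ = 6.141×10⁻⁸ m⁻¹.
a = 1.628×10⁷ m = 16283 km.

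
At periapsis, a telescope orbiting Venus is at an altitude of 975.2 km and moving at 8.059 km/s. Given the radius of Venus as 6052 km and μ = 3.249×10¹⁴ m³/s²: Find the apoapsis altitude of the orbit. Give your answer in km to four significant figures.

apoapsis altitude ≈ 10530 km

r_p = 6052 + 975.2 = 7027.2 km = 7.027×10⁶ m.
Specific energy ε = v²/2 − μ/r = -1.376×10⁷ J/kg, so a = −μ/(2ε) = 1.181×10⁷ m.
The apsides satisfy r_p + r_a = 2a, so the apoapsis radius is 2a − r_p = 1.658×10⁷ m = 16583 km.
Apoapsis altitude = 16583 − 6052 = 10531 km.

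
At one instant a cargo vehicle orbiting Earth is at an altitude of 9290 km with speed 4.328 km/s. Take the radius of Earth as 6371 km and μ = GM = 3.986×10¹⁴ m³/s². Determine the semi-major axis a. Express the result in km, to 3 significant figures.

r = 6371 + 9290 = 15661 km = 1.566×10⁷ m.
Vis-viva rearranged: 1/a = 2/r − v²/μ = 1.277×10⁻⁷ − 4.699×10⁻⁸ = 8.071×10⁻⁸ m⁻¹.
a = 1.239×10⁷ m = 12390 km.

a ≈ 12400 km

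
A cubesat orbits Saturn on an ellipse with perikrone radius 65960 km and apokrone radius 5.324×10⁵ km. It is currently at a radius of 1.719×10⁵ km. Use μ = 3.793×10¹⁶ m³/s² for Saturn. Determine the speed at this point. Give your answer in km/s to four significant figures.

v ≈ 17.73 km/s

Semi-major axis a = (r_p + r_a)/2 = 2.9918×10⁵ km = 2.992×10⁸ m.
Vis-viva: v² = μ(2/r − 1/a) = 3.793×10¹⁶ × (1.163×10⁻⁸ − 3.342×10⁻⁹) = 3.145×10⁸ m²/s².
v = 17730 m/s = 17.73 km/s.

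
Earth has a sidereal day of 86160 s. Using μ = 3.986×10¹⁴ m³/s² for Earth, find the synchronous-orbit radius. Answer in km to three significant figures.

r_sync ≈ 42200 km

A synchronous orbit has period T, so by Kepler's third law a = (μT²/4π²)^(1/3).
μT²/4π² = 3.986×10¹⁴ × (8.616×10⁴)² / 39.48 = 7.495×10²² m³.
a = 4.216×10⁷ m = 42163 km.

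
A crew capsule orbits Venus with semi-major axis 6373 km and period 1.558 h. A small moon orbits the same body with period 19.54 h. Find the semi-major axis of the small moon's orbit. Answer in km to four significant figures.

Kepler's third law: a³ ∝ T², so a₂ = a₁ (T₂/T₁)^(2/3).
T₂/T₁ = 12.54, (T₂/T₁)^(2/3) = 5.398.
a₂ = 6373 × 5.398 = 34400 km.

a₂ ≈ 34400 km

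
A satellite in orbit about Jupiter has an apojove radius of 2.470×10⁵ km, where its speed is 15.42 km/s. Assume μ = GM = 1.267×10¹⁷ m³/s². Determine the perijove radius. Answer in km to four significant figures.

r_a = 2.470×10⁸ m.
Specific energy ε = v²/2 − μ/r = -3.941×10⁸ J/kg, so a = −μ/(2ε) = 1.608×10⁸ m.
The apsides satisfy r_p + r_a = 2a, so the perijove radius is 2a − r_a = 7.452×10⁷ m = 74519 km.

perijove radius ≈ 74520 km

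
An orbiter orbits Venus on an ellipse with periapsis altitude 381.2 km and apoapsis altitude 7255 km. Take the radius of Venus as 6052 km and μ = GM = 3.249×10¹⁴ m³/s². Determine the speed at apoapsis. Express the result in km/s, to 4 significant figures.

r_p = 6052 + 381.2 = 6433.2 km = 6.4332×10⁶ m.
r_a = 6052 + 7255 = 13307 km = 1.3307×10⁷ m.
Semi-major axis a = (r_p + r_a)/2 = 9870.1 km = 9.870×10⁶ m.
Vis-viva: v² = μ(2/r − 1/a) = 3.249×10¹⁴ × (1.503×10⁻⁷ − 1.013×10⁻⁷) = 1.591×10⁷ m²/s².
v = 3989 m/s = 3.989 km/s.

v ≈ 3.989 km/s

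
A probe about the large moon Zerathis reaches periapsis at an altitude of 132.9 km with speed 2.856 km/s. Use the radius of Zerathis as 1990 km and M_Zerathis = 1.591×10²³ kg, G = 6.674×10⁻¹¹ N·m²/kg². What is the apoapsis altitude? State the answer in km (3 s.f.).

apoapsis altitude ≈ 7390 km

μ = GM = 6.674×10⁻¹¹ × 1.591×10²³ = 1.062×10¹³ m³/s².
r_p = 1990 + 132.9 = 2122.9 km = 2.123×10⁶ m.
Specific energy ε = v²/2 − μ/r = -9.234×10⁵ J/kg, so a = −μ/(2ε) = 5.749×10⁶ m.
The apsides satisfy r_p + r_a = 2a, so the apoapsis radius is 2a − r_p = 9.376×10⁶ m = 9375.8 km.
Apoapsis altitude = 9375.8 − 1990 = 7385.8 km.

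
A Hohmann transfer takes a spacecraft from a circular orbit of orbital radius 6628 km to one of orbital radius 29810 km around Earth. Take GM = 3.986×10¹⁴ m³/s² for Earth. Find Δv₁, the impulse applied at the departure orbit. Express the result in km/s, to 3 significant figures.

Δv ≈ 2.16 km/s

r₁ = 6628 km = 6.628×10⁶ m.
r₂ = 29810 km = 2.981×10⁷ m.
Transfer ellipse a_t = (r₁ + r₂)/2 = 1.822×10⁷ m.
At r₁: circular v_c1 = √(μ/r₁) = 7755 m/s; transfer-perigee v_p = √[μ(2/r₁ − 1/a_t)] = 9920 m/s.
Δv₁ = v_p − v_c1 = 2165 m/s.
= 2.165 km/s.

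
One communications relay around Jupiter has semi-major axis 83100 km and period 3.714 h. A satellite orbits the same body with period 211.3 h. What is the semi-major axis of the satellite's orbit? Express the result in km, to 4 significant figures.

Kepler's third law: a³ ∝ T², so a₂ = a₁ (T₂/T₁)^(2/3).
T₂/T₁ = 56.89, (T₂/T₁)^(2/3) = 14.79.
a₂ = 83100 × 14.79 = 1.229×10⁶ km.

a₂ ≈ 1.229×10⁶ km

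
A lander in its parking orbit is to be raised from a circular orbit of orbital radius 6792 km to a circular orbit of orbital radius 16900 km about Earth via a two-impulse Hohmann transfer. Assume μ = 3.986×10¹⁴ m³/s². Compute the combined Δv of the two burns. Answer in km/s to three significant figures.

r₁ = 6792 km = 6.792×10⁶ m.
r₂ = 16900 km = 1.690×10⁷ m.
Transfer ellipse a_t = (r₁ + r₂)/2 = 1.185×10⁷ m.
At r₁: circular v_c1 = √(μ/r₁) = 7661 m/s; transfer-perigee v_p = √[μ(2/r₁ − 1/a_t)] = 9150 m/s.
Δv₁ = v_p − v_c1 = 1489 m/s.
At r₂: circular v_c2 = √(μ/r₂) = 4857 m/s; transfer-apogee v_a = √[μ(2/r₂ − 1/a_t)] = 3677 m/s.
Δv₂ = v_c2 − v_a = 1179 m/s.
Total Δv = Δv₁ + Δv₂ = 2669 m/s = 2.669 km/s.

Δv_total ≈ 2.67 km/s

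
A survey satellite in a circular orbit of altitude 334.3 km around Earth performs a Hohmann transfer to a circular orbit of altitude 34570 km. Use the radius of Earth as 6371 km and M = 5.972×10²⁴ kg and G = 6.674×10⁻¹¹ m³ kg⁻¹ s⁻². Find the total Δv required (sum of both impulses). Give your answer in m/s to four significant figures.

Δv_total ≈ 3862 m/s

μ = GM = 6.674×10⁻¹¹ × 5.972×10²⁴ = 3.986×10¹⁴ m³/s².
r₁ = 6371 + 334.3 = 6705.3 km = 6.7053×10⁶ m.
r₂ = 6371 + 34570 = 40941 km = 4.0941×10⁷ m.
Transfer ellipse a_t = (r₁ + r₂)/2 = 2.382×10⁷ m.
At r₁: circular v_c1 = √(μ/r₁) = 7710 m/s; transfer-perigee v_p = √[μ(2/r₁ − 1/a_t)] = 10110 m/s.
Δv₁ = v_p − v_c1 = 2397 m/s.
At r₂: circular v_c2 = √(μ/r₂) = 3120 m/s; transfer-apogee v_a = √[μ(2/r₂ − 1/a_t)] = 1655 m/s.
Δv₂ = v_c2 − v_a = 1465 m/s.
Total Δv = Δv₁ + Δv₂ = 3862 m/s.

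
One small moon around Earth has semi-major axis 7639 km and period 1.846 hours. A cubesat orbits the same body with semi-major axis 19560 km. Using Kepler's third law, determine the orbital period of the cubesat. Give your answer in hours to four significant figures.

T₂ ≈ 7.564 hours

Kepler's third law: T² ∝ a³, so T₂ = T₁ (a₂/a₁)^(3/2).
a₂/a₁ = 2.561, (a₂/a₁)^(3/2) = 4.097.
T₂ = 1.846 × 4.097 = 7.564 hours.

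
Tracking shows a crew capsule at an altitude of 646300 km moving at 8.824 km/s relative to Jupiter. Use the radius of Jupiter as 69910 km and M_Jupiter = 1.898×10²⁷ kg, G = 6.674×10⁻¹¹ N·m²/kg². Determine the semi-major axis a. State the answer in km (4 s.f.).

a ≈ 4.592×10⁵ km

μ = GM = 6.674×10⁻¹¹ × 1.898×10²⁷ = 1.267×10¹⁷ m³/s².
r = 69910 + 646300 = 7.1621×10⁵ km = 7.162×10⁸ m.
Specific orbital energy ε = v²/2 − μ/r = (8824)²/2 − 1.267×10¹⁷/7.162×10⁸ = -1.379×10⁸ J/kg.
Since ε = −μ/(2a), a = −μ/(2ε) = 4.592×10⁸ m = 4.5918×10⁵ km.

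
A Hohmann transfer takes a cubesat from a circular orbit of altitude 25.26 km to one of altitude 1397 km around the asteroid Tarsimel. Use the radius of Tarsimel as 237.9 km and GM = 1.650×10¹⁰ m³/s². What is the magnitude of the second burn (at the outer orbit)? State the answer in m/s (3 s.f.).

Δv ≈ 47.6 m/s

r₁ = 237.9 + 25.26 = 263.16 km = 2.6316×10⁵ m.
r₂ = 237.9 + 1397 = 1634.9 km = 1.6349×10⁶ m.
Transfer ellipse a_t = (r₁ + r₂)/2 = 9.490×10⁵ m.
At r₁: circular v_c1 = √(μ/r₁) = 250.4 m/s; transfer-periapsis v_p = √[μ(2/r₁ − 1/a_t)] = 328.7 m/s.
At r₂: circular v_c2 = √(μ/r₂) = 100.5 m/s; transfer-apoapsis v_a = √[μ(2/r₂ − 1/a_t)] = 52.90 m/s.
Δv₂ = v_c2 − v_a = 47.56 m/s.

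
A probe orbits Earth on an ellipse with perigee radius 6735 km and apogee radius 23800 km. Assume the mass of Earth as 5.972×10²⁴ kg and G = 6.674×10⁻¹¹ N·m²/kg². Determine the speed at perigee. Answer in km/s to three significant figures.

v ≈ 9.60 km/s

μ = GM = 6.674×10⁻¹¹ × 5.972×10²⁴ = 3.986×10¹⁴ m³/s².
Semi-major axis a = (r_p + r_a)/2 = 15268 km = 1.527×10⁷ m.
Vis-viva: v² = μ(2/r − 1/a) = 3.986×10¹⁴ × (2.970×10⁻⁷ − 6.550×10⁻⁸) = 9.225×10⁷ m²/s².
v = 9605 m/s = 9.605 km/s.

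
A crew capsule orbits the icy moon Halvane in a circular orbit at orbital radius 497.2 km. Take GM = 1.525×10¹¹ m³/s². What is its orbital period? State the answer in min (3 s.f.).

r = 497.2 km = 4.972×10⁵ m.
Kepler's third law: T = 2π√(r³/μ) = 2π√((4.972×10⁵)³ / 1.525×10¹¹).
r³/μ = 8.060×10⁵ s², so T = 2π × 8.978×10² = 5.641×10³ s.
Converting: 5.641×10³ s ÷ 60.00 = 94.01 min.

T ≈ 94.0 min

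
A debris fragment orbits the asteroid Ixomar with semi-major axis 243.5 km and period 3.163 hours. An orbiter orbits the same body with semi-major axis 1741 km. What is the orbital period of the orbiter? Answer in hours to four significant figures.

T₂ ≈ 60.47 hours

Kepler's third law: T² ∝ a³, so T₂ = T₁ (a₂/a₁)^(3/2).
a₂/a₁ = 7.150, (a₂/a₁)^(3/2) = 19.12.
T₂ = 3.163 × 19.12 = 60.47 hours.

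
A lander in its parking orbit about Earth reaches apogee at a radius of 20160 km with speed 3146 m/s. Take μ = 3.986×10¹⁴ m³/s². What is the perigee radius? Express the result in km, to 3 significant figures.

perigee radius ≈ 6730 km

r_a = 2.016×10⁷ m.
Specific energy ε = v²/2 − μ/r = -1.482×10⁷ J/kg, so a = −μ/(2ε) = 1.345×10⁷ m.
The apsides satisfy r_p + r_a = 2a, so the perigee radius is 2a − r_a = 6.730×10⁶ m = 6730.3 km.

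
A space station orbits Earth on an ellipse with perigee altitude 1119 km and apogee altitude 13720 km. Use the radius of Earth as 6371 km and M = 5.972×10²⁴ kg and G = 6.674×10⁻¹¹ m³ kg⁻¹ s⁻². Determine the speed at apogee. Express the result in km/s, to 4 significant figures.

μ = GM = 6.674×10⁻¹¹ × 5.972×10²⁴ = 3.986×10¹⁴ m³/s².
r_p = 6371 + 1119 = 7490.0 km = 7.4900×10⁶ m.
r_a = 6371 + 13720 = 20091 km = 2.0091×10⁷ m.
Semi-major axis a = (r_p + r_a)/2 = 13790 km = 1.379×10⁷ m.
Vis-viva: v² = μ(2/r − 1/a) = 3.986×10¹⁴ × (9.955×10⁻⁸ − 7.251×10⁻⁸) = 1.077×10⁷ m²/s².
v = 3282 m/s = 3.282 km/s.

v ≈ 3.282 km/s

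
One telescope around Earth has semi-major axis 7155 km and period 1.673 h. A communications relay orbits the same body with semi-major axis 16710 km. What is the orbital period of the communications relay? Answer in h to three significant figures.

T₂ ≈ 5.97 h

Kepler's third law: T² ∝ a³, so T₂ = T₁ (a₂/a₁)^(3/2).
a₂/a₁ = 2.335, (a₂/a₁)^(3/2) = 3.569.
T₂ = 1.673 × 3.569 = 5.971 h.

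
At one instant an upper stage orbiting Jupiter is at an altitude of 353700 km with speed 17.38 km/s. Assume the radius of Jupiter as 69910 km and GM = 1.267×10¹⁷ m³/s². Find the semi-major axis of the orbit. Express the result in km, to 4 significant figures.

r = 69910 + 353700 = 4.2361×10⁵ km = 4.236×10⁸ m.
Vis-viva rearranged: 1/a = 2/r − v²/μ = 4.721×10⁻⁹ − 2.384×10⁻⁹ = 2.337×10⁻⁹ m⁻¹.
a = 4.279×10⁸ m = 4.2786×10⁵ km.

a ≈ 4.279×10⁵ km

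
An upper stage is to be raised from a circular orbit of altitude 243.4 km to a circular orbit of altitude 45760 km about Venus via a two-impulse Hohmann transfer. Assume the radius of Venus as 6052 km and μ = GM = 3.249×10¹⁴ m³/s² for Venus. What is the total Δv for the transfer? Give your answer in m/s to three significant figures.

Δv_total ≈ 3750 m/s

r₁ = 6052 + 243.4 = 6295.4 km = 6.2954×10⁶ m.
r₂ = 6052 + 45760 = 51812 km = 5.1812×10⁷ m.
Transfer ellipse a_t = (r₁ + r₂)/2 = 2.905×10⁷ m.
At r₁: circular v_c1 = √(μ/r₁) = 7184 m/s; transfer-periapsis v_p = √[μ(2/r₁ − 1/a_t)] = 9594 m/s.
Δv₁ = v_p − v_c1 = 2410 m/s.
At r₂: circular v_c2 = √(μ/r₂) = 2504 m/s; transfer-apoapsis v_a = √[μ(2/r₂ − 1/a_t)] = 1166 m/s.
Δv₂ = v_c2 − v_a = 1338 m/s.
Total Δv = Δv₁ + Δv₂ = 3748 m/s.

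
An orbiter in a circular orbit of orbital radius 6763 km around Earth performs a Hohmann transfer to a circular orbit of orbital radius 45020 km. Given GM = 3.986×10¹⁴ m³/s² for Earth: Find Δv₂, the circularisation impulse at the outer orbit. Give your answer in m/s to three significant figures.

r₁ = 6763 km = 6.763×10⁶ m.
r₂ = 45020 km = 4.502×10⁷ m.
Transfer ellipse a_t = (r₁ + r₂)/2 = 2.589×10⁷ m.
At r₁: circular v_c1 = √(μ/r₁) = 7677 m/s; transfer-perigee v_p = √[μ(2/r₁ − 1/a_t)] = 10120 m/s.
At r₂: circular v_c2 = √(μ/r₂) = 2976 m/s; transfer-apogee v_a = √[μ(2/r₂ − 1/a_t)] = 1521 m/s.
Δv₂ = v_c2 − v_a = 1455 m/s.

Δv ≈ 1450 m/s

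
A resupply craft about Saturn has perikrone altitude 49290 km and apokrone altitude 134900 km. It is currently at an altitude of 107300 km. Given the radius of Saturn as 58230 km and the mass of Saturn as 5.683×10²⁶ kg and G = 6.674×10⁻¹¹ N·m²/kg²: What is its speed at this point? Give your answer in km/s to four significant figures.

μ = GM = 6.674×10⁻¹¹ × 5.683×10²⁶ = 3.793×10¹⁶ m³/s².
r_p = 58230 + 49290 = 107520 km = 1.0752×10⁸ m.
r_a = 58230 + 134900 = 193130 km = 1.9313×10⁸ m.
r = 58230 + 107300 = 1.6553×10⁵ km = 1.655×10⁸ m.
Semi-major axis a = (r_p + r_a)/2 = 1.5032×10⁵ km = 1.503×10⁸ m.
Vis-viva: v² = μ(2/r − 1/a) = 3.793×10¹⁶ × (1.208×10⁻⁸ − 6.652×10⁻⁹) = 2.060×10⁸ m²/s².
v = 14350 m/s = 14.35 km/s.

v ≈ 14.35 km/s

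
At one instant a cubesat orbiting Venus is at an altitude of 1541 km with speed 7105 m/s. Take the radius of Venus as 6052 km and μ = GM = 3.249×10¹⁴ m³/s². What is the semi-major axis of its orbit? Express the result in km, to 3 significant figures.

a ≈ 9260 km

r = 6052 + 1541 = 7593.0 km = 7.593×10⁶ m.
Vis-viva rearranged: 1/a = 2/r − v²/μ = 2.634×10⁻⁷ − 1.554×10⁻⁷ = 1.080×10⁻⁷ m⁻¹.
a = 9.257×10⁶ m = 9257.0 km.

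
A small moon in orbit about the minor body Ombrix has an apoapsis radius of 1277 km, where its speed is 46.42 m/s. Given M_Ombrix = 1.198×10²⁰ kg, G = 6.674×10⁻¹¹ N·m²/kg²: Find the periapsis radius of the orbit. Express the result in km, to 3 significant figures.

μ = GM = 6.674×10⁻¹¹ × 1.198×10²⁰ = 7.995×10⁹ m³/s².
r_a = 1.277×10⁶ m.
Specific energy ε = v²/2 − μ/r = -5.184×10³ J/kg, so a = −μ/(2ε) = 7.712×10⁵ m.
The apsides satisfy r_p + r_a = 2a, so the periapsis radius is 2a − r_a = 2.654×10⁵ m = 265.42 km.

periapsis radius ≈ 265 km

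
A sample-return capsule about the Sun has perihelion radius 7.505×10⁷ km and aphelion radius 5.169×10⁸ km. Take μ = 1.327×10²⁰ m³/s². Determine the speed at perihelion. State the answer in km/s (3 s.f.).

Semi-major axis a = (r_p + r_a)/2 = 2.9598×10⁸ km = 2.960×10¹¹ m.
Vis-viva: v² = μ(2/r − 1/a) = 1.327×10²⁰ × (2.665×10⁻¹¹ − 3.379×10⁻¹²) = 3.088×10⁹ m²/s².
v = 55570 m/s = 55.57 km/s.

v ≈ 55.6 km/s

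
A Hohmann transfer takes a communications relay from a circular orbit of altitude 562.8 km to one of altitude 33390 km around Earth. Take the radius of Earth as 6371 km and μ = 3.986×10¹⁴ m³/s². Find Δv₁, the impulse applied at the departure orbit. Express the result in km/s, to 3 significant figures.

r₁ = 6371 + 562.8 = 6933.8 km = 6.9338×10⁶ m.
r₂ = 6371 + 33390 = 39761 km = 3.9761×10⁷ m.
Transfer ellipse a_t = (r₁ + r₂)/2 = 2.335×10⁷ m.
At r₁: circular v_c1 = √(μ/r₁) = 7582 m/s; transfer-perigee v_p = √[μ(2/r₁ − 1/a_t)] = 9894 m/s.
Δv₁ = v_p − v_c1 = 2312 m/s.
= 2.312 km/s.

Δv ≈ 2.31 km/s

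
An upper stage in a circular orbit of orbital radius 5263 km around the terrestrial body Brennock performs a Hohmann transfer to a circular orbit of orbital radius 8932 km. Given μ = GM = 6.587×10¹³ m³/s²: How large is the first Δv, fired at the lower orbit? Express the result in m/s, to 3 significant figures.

r₁ = 5263 km = 5.263×10⁶ m.
r₂ = 8932 km = 8.932×10⁶ m.
Transfer ellipse a_t = (r₁ + r₂)/2 = 7.098×10⁶ m.
At r₁: circular v_c1 = √(μ/r₁) = 3538 m/s; transfer-periapsis v_p = √[μ(2/r₁ − 1/a_t)] = 3969 m/s.
Δv₁ = v_p − v_c1 = 431.0 m/s.

Δv ≈ 431 m/s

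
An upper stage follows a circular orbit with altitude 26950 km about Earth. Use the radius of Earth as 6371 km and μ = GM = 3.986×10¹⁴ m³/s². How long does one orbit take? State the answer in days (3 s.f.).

T ≈ 0.701 days

r = 6371 + 26950 = 33321 km = 3.3321×10⁷ m.
Kepler's third law: T = 2π√(r³/μ) = 2π√((3.332×10⁷)³ / 3.986×10¹⁴).
r³/μ = 9.281×10⁷ s², so T = 2π × 9.634×10³ = 6.053×10⁴ s.
Converting: 6.053×10⁴ s ÷ 86400 = 0.7006 days.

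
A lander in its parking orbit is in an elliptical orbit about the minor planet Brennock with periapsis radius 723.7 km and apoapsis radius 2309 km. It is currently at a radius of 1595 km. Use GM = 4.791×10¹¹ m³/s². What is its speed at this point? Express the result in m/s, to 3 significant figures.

v ≈ 534 m/s

Semi-major axis a = (r_p + r_a)/2 = 1516.3 km = 1.516×10⁶ m.
Vis-viva: v² = μ(2/r − 1/a) = 4.791×10¹¹ × (1.254×10⁻⁶ − 6.595×10⁻⁷) = 2.848×10⁵ m²/s².
v = 533.7 m/s.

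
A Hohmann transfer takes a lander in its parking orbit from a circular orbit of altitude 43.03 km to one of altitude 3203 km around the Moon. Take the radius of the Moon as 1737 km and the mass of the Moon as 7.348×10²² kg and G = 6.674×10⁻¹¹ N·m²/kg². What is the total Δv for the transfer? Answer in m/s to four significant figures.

Δv_total ≈ 623.9 m/s

μ = GM = 6.674×10⁻¹¹ × 7.348×10²² = 4.904×10¹² m³/s².
r₁ = 1737 + 43.03 = 1780.0 km = 1.7800×10⁶ m.
r₂ = 1737 + 3203 = 4940.0 km = 4.9400×10⁶ m.
Transfer ellipse a_t = (r₁ + r₂)/2 = 3.360×10⁶ m.
At r₁: circular v_c1 = √(μ/r₁) = 1660 m/s; transfer-perilune v_p = √[μ(2/r₁ − 1/a_t)] = 2013 m/s.
Δv₁ = v_p − v_c1 = 352.8 m/s.
At r₂: circular v_c2 = √(μ/r₂) = 996.4 m/s; transfer-apolune v_a = √[μ(2/r₂ − 1/a_t)] = 725.2 m/s.
Δv₂ = v_c2 − v_a = 271.2 m/s.
Total Δv = Δv₁ + Δv₂ = 623.9 m/s.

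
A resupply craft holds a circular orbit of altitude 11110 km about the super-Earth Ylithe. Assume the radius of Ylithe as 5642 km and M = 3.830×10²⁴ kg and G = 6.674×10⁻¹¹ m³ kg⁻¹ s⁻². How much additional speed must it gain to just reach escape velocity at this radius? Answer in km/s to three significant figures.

μ = GM = 6.674×10⁻¹¹ × 3.830×10²⁴ = 2.556×10¹⁴ m³/s².
r = 5642 + 11110 = 16752 km = 1.6752×10⁷ m.
Circular speed v_c = √(μ/r) = 3906 m/s.
Escape speed v_esc = √(2μ/r) = √2 × v_c = 5524 m/s.
Δv = v_esc − v_c = 1618 m/s = 1.618 km/s.

Δv ≈ 1.62 km/s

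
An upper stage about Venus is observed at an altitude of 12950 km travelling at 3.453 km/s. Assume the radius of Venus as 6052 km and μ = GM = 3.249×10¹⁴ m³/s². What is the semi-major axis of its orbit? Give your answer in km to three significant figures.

a ≈ 14600 km

r = 6052 + 12950 = 19002 km = 1.900×10⁷ m.
Vis-viva rearranged: 1/a = 2/r − v²/μ = 1.053×10⁻⁷ − 3.670×10⁻⁸ = 6.855×10⁻⁸ m⁻¹.
a = 1.459×10⁷ m = 14587 km.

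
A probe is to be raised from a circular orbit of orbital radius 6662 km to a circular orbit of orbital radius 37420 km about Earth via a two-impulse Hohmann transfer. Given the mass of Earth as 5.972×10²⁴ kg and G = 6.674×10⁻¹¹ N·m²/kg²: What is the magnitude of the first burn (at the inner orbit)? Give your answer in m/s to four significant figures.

Δv ≈ 2343 m/s

μ = GM = 6.674×10⁻¹¹ × 5.972×10²⁴ = 3.986×10¹⁴ m³/s².
r₁ = 6662 km = 6.662×10⁶ m.
r₂ = 37420 km = 3.742×10⁷ m.
Transfer ellipse a_t = (r₁ + r₂)/2 = 2.204×10⁷ m.
At r₁: circular v_c1 = √(μ/r₁) = 7735 m/s; transfer-perigee v_p = √[μ(2/r₁ − 1/a_t)] = 10080 m/s.
Δv₁ = v_p − v_c1 = 2343 m/s.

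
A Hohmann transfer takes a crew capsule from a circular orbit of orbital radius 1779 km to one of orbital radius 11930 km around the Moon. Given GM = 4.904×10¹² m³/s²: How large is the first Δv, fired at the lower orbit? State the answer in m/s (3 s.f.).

r₁ = 1779 km = 1.779×10⁶ m.
r₂ = 11930 km = 1.193×10⁷ m.
Transfer ellipse a_t = (r₁ + r₂)/2 = 6.854×10⁶ m.
At r₁: circular v_c1 = √(μ/r₁) = 1660 m/s; transfer-perilune v_p = √[μ(2/r₁ − 1/a_t)] = 2190 m/s.
Δv₁ = v_p − v_c1 = 530.1 m/s.

Δv ≈ 530 m/s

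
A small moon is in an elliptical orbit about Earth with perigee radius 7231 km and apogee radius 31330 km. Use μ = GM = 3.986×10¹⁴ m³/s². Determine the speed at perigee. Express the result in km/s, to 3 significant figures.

v ≈ 9.46 km/s

Semi-major axis a = (r_p + r_a)/2 = 19280 km = 1.928×10⁷ m.
Vis-viva: v² = μ(2/r − 1/a) = 3.986×10¹⁴ × (2.766×10⁻⁷ − 5.187×10⁻⁸) = 8.957×10⁷ m²/s².
v = 9464 m/s = 9.464 km/s.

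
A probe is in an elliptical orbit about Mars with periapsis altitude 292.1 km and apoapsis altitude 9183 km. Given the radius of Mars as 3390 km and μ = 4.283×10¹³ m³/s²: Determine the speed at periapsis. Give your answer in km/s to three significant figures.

r_p = 3390 + 292.1 = 3682.1 km = 3.6821×10⁶ m.
r_a = 3390 + 9183 = 12573 km = 1.2573×10⁷ m.
Semi-major axis a = (r_p + r_a)/2 = 8127.6 km = 8.128×10⁶ m.
Vis-viva: v² = μ(2/r − 1/a) = 4.283×10¹³ × (5.432×10⁻⁷ − 1.230×10⁻⁷) = 1.799×10⁷ m²/s².
v = 4242 m/s = 4.242 km/s.

v ≈ 4.24 km/s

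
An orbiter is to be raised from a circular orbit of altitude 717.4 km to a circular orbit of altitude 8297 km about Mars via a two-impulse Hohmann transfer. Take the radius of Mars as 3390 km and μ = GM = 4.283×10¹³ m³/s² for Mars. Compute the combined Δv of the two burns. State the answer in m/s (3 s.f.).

Δv_total ≈ 1230 m/s

r₁ = 3390 + 717.4 = 4107.4 km = 4.1074×10⁶ m.
r₂ = 3390 + 8297 = 11687 km = 1.1687×10⁷ m.
Transfer ellipse a_t = (r₁ + r₂)/2 = 7.897×10⁶ m.
At r₁: circular v_c1 = √(μ/r₁) = 3229 m/s; transfer-periapsis v_p = √[μ(2/r₁ − 1/a_t)] = 3928 m/s.
Δv₁ = v_p − v_c1 = 699.1 m/s.
At r₂: circular v_c2 = √(μ/r₂) = 1914 m/s; transfer-apoapsis v_a = √[μ(2/r₂ − 1/a_t)] = 1381 m/s.
Δv₂ = v_c2 − v_a = 533.8 m/s.
Total Δv = Δv₁ + Δv₂ = 1233 m/s.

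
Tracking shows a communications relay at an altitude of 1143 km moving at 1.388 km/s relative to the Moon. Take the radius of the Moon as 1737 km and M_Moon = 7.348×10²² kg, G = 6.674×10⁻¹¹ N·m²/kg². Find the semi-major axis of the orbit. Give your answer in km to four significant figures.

a ≈ 3316 km

μ = GM = 6.674×10⁻¹¹ × 7.348×10²² = 4.904×10¹² m³/s².
r = 1737 + 1143 = 2880.0 km = 2.880×10⁶ m.
Vis-viva rearranged: 1/a = 2/r − v²/μ = 6.944×10⁻⁷ − 3.928×10⁻⁷ = 3.016×10⁻⁷ m⁻¹.
a = 3.316×10⁶ m = 3315.7 km.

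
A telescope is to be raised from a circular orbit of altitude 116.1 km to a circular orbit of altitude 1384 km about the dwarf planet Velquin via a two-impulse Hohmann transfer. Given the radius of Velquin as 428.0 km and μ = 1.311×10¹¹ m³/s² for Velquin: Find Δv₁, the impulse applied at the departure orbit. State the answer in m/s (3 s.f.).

r₁ = 428.0 + 116.1 = 544.10 km = 5.4410×10⁵ m.
r₂ = 428.0 + 1384 = 1812.0 km = 1.8120×10⁶ m.
Transfer ellipse a_t = (r₁ + r₂)/2 = 1.178×10⁶ m.
At r₁: circular v_c1 = √(μ/r₁) = 490.9 m/s; transfer-periapsis v_p = √[μ(2/r₁ − 1/a_t)] = 608.8 m/s.
Δv₁ = v_p − v_c1 = 117.9 m/s.

Δv ≈ 118 m/s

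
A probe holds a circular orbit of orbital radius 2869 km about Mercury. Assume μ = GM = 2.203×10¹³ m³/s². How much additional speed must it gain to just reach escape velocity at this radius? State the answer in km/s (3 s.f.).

r = 2869 km = 2.869×10⁶ m.
Circular speed v_c = √(μ/r) = 2771 m/s.
Escape speed v_esc = √(2μ/r) = √2 × v_c = 3919 m/s.
Δv = v_esc − v_c = 1148 m/s = 1.148 km/s.

Δv ≈ 1.15 km/s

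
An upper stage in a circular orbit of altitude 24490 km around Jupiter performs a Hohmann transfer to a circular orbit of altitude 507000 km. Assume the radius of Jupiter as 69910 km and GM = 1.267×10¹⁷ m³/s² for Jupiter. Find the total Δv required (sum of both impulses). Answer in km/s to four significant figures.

r₁ = 69910 + 24490 = 94400 km = 9.4400×10⁷ m.
r₂ = 69910 + 507000 = 576910 km = 5.7691×10⁸ m.
Transfer ellipse a_t = (r₁ + r₂)/2 = 3.357×10⁸ m.
At r₁: circular v_c1 = √(μ/r₁) = 36640 m/s; transfer-perijove v_p = √[μ(2/r₁ − 1/a_t)] = 48030 m/s.
Δv₁ = v_p − v_c1 = 11390 m/s.
At r₂: circular v_c2 = √(μ/r₂) = 14820 m/s; transfer-apojove v_a = √[μ(2/r₂ − 1/a_t)] = 7859 m/s.
Δv₂ = v_c2 − v_a = 6960 m/s.
Total Δv = Δv₁ + Δv₂ = 18350 m/s = 18.35 km/s.

Δv_total ≈ 18.35 km/s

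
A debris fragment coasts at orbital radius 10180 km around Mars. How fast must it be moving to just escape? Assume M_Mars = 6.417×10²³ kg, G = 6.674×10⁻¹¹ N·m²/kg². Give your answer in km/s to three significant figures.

v_esc ≈ 2.90 km/s

μ = GM = 6.674×10⁻¹¹ × 6.417×10²³ = 4.283×10¹³ m³/s².
r = 10180 km = 1.018×10⁷ m.
Escape speed v_esc = √(2μ/r) = √(2 × 4.283×10¹³ / 1.018×10⁷) = √(8.414×10⁶) = 2901 m/s.
= 2.901 km/s.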